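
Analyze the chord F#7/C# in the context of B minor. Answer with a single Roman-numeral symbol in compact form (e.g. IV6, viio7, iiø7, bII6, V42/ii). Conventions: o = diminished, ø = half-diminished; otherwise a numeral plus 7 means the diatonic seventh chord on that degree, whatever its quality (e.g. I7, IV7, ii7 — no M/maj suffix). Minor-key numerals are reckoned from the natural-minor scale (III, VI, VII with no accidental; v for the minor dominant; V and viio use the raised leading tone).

V43

The pitches F#-A#-C#-E form a dominant seventh chord rooted on F#.
F# is scale degree 5 in B minor, and a dominant seventh chord on that degree is written V7.
With C# in the bass the chord is in second inversion, so the figured bass is 43.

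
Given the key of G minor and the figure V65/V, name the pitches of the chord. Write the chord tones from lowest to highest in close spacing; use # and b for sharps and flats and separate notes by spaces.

V65/V is a secondary dominant — the dominant seventh of V. V in G minor is D, so the applied chord's root is A, a perfect fifth above.
Building a dominant seventh chord on A gives A-C#-E-G.
With the 65 figure the chord is in first inversion; from the bass C# upward in close position it reads C#-E-G-A.

C# E G A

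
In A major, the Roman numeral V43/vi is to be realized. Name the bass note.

The applied chord V43/vi is rooted on C#: C#-E#-G#-B.
The figure 43 means second inversion — the fifth is in the bass.

G#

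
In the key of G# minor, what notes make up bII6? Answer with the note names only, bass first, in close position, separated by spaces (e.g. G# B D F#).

Scale degree 2 in G# minor is A#; lowering it a half step gives A. bII6 is the Neapolitan sixth — a major triad on the lowered second degree, here in its customary first inversion.
So the chord is A-C#-E.
With the 6 figure the chord is in first inversion; from the bass C# upward in close position it reads C#-E-A.

C# E A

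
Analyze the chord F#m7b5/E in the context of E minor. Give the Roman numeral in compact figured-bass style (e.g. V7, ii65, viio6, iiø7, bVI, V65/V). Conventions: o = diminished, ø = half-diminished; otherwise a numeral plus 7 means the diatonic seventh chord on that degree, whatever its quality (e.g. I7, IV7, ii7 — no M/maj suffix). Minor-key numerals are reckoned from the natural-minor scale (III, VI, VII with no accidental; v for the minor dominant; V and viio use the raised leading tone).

iiø42

The pitches F#-A-C-E form a half-diminished seventh chord rooted on F#.
F# is scale degree 2 in E minor, and a half-diminished seventh chord on that degree is written iiø7.
With E in the bass the chord is in third inversion, so the figured bass is 42.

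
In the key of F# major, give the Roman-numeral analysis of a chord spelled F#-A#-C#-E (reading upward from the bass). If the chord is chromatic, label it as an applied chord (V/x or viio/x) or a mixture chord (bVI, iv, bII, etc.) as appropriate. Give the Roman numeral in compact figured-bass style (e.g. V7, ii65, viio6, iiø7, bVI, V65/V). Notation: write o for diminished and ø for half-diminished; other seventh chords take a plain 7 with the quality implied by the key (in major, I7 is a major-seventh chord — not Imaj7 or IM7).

The pitches F#-A#-C#-E form a dominant seventh chord rooted on F#.
F# is not a diatonic chord root with this quality in F# major, but it lies a perfect fifth above B (IV), so the chord functions as an applied dominant of IV.

V7/IV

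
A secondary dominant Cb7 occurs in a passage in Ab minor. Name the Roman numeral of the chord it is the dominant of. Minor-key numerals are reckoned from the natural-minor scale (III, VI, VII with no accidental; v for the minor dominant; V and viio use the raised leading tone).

The chord is a dominant seventh chord on Cb.
A dominant resolves down a perfect fifth: Cb → Fb. In Ab minor, Fb is scale degree 6, i.e. VI.

VI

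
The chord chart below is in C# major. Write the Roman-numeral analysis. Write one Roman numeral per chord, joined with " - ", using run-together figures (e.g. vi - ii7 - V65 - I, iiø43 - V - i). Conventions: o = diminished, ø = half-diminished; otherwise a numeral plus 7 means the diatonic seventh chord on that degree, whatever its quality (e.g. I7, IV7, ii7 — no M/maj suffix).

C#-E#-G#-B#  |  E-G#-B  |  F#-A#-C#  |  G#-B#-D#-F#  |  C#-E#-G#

I7 - bIII - IV - V7 - I

C#-E#-G#-B#: root C# is the tonic; major seventh chord there is I7.
E-G#-B: E with this quality isn't in the key; it's bIII, borrowed from the parallel minor.
F#-A#-C#: root F# is the subdominant; major triad there is IV.
G#-B#-D#-F#: root G# is the dominant; dominant seventh chord there is V7.
C#-E#-G#: root C# is the tonic; major triad there is I.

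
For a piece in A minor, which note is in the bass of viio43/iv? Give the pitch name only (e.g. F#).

G

The applied chord viio43/iv is rooted on C#: C#-E-G-Bb.
The figure 43 means second inversion — the fifth is in the bass.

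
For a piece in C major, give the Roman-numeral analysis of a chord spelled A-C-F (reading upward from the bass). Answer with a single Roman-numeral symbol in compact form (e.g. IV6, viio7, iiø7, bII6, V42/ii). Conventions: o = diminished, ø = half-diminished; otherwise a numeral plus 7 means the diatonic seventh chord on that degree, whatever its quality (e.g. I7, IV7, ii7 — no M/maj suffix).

IV6

The pitches F-A-C form a major triad rooted on F.
F is scale degree 4 in C major, and a major triad on that degree is written IV.
With A in the bass the chord is in first inversion, so the figured bass is 6.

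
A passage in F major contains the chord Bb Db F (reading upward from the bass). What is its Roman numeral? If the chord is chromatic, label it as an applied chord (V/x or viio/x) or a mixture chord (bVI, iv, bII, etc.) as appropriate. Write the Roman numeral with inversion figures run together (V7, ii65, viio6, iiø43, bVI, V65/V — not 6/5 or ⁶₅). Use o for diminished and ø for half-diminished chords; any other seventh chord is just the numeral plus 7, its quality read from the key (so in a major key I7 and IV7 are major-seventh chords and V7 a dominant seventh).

Stacked in thirds the chord is Bb-Db-F: a minor triad on Bb.
Bb is the fourth degree of F major. This is the minor subdominant, borrowed from the parallel minor.

iv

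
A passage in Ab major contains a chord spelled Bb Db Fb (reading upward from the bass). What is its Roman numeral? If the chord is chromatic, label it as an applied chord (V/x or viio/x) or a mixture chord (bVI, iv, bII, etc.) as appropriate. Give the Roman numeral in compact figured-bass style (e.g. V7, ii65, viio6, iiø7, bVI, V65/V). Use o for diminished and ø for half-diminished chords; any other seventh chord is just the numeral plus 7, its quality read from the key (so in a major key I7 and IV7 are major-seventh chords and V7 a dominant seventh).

Stacked in thirds the chord is Bb-Db-Fb: a diminished triad on Bb.
Bb is the second degree of Ab major. This is the diminished supertonic triad, borrowed from the parallel minor.

iio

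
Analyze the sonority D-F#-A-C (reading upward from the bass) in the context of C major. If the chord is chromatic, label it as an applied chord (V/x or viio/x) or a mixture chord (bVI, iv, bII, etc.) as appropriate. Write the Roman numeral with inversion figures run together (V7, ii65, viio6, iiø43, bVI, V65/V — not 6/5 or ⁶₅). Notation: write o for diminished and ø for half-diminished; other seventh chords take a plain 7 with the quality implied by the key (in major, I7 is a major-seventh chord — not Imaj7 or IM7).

V7/V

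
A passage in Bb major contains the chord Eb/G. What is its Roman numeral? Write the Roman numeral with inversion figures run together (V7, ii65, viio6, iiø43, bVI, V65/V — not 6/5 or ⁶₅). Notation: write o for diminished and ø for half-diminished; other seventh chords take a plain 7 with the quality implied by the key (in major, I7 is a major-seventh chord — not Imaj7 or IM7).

Stacked in thirds the chord is Eb-G-Bb: a major triad on Eb.
In Bb major, Eb is the subdominant; the diatonic major triad there is IV.
With G in the bass the chord is in first inversion, so the figured bass is 6.

IV6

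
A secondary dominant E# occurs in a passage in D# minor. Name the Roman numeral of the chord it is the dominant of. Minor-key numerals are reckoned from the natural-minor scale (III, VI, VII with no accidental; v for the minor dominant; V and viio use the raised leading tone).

The chord is a major triad on E#.
A dominant resolves down a perfect fifth: E# → A#. In D# minor, A# is scale degree 5, i.e. V.

V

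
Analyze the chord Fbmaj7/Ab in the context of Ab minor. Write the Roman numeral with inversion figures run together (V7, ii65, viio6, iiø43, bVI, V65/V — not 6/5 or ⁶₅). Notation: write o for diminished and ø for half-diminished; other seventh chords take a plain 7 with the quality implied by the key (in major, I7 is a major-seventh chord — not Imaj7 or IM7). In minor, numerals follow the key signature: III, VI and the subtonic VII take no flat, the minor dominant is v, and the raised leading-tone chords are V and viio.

VI65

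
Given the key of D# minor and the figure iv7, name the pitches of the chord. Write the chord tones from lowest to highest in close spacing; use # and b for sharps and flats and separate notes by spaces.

G# B D# F#

In D# minor, the fourth degree is G#, and the diatonic chord built there is a minor seventh chord.
Stacking thirds from G# gives G#-B-D#-F#.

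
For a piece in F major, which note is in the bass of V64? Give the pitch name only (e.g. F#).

V in F major has root C; the chord is C-E-G.
The figure 64 means second inversion — the fifth is in the bass.

G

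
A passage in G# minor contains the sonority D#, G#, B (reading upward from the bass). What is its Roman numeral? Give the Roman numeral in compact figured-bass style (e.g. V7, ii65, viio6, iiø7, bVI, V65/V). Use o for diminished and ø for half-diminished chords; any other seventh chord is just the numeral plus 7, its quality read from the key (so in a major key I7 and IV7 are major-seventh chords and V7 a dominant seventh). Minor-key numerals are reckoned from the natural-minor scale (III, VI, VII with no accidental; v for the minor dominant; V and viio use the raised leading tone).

Stacked in thirds the chord is G#-B-D#: a minor triad on G#.
In G# minor, G# is the tonic; the diatonic minor triad there is i.
With D# in the bass the chord is in second inversion, so the figured bass is 64.

i64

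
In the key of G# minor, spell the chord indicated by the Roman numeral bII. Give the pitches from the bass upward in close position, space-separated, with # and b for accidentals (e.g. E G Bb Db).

A C# E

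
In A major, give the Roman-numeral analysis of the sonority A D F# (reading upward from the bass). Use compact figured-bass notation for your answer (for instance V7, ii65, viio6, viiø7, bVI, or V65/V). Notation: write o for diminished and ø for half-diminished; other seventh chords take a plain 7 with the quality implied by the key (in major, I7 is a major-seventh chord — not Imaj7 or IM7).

IV64

The pitches D-F#-A form a major triad rooted on D.
D is scale degree 4 in A major, and a major triad on that degree is written IV.
With A in the bass the chord is in second inversion, so the figured bass is 64.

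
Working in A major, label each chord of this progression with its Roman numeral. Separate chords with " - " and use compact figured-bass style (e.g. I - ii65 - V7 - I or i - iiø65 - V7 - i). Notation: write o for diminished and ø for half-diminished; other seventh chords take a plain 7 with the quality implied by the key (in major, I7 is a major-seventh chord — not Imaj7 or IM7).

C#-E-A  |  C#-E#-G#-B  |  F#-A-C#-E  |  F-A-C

C#-E-A: root A is the tonic; major triad there is I6.
C#-E#-G#-B is the secondary dominant of vi (dominant seventh chord on C#): V7/vi.
F#-A-C#-E: minor seventh chord on F# = scale degree 6 → vi7.
F-A-C is non-diatonic — bVI, a mixture chord from A minor.

I6 - V7/vi - vi7 - bVI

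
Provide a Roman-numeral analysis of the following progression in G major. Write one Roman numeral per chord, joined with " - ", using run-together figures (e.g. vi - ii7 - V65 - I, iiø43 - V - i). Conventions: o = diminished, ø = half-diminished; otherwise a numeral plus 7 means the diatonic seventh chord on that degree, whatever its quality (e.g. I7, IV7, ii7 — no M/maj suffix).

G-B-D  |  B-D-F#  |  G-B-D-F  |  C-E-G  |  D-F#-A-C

I - iii - V7/IV - IV - V7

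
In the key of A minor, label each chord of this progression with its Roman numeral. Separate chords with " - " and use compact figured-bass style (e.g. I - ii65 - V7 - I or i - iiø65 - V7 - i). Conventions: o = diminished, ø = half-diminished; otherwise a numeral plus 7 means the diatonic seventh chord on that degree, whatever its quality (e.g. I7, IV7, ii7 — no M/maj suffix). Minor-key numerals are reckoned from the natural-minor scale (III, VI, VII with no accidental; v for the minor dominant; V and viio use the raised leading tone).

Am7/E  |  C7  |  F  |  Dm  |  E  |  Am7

Am7/E: root A is the tonic; minor seventh chord there is i43.
C7: a dominant seventh chord on C, the applied dominant of VI → V7/VI.
F: root F is the submediant; major triad there is VI.
Dm: root D is the subdominant; minor triad there is iv.
E has root E, degree 5 in A minor, so V.
Am7: root A is the tonic; minor seventh chord there is i7.

i43 - V7/VI - VI - iv - V - i7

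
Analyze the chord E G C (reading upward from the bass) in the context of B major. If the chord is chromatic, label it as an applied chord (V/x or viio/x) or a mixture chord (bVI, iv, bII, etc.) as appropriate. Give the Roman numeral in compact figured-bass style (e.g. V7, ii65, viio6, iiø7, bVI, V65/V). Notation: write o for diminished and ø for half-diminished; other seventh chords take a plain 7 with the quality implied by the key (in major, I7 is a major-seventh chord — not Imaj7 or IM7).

bII6

Stacked in thirds the chord is C-E-G: a major triad on C.
C is the lowered second degree of B major (diatonic 2 would be C#). This is the Neapolitan sixth — a major triad on the lowered second degree, here in its customary first inversion.
With E in the bass the chord is in first inversion, so the figured bass is 6.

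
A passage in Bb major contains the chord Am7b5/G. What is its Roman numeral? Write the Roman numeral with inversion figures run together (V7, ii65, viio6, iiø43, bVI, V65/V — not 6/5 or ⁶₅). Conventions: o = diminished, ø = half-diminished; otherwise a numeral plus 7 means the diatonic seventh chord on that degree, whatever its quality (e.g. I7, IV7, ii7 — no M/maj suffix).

viiø42

The pitches A-C-Eb-G form a half-diminished seventh chord rooted on A.
A is scale degree 7 in Bb major, and a half-diminished seventh chord on that degree is written viiø7.
With G in the bass the chord is in third inversion, so the figured bass is 42.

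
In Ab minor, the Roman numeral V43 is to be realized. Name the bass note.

Bb

V in Ab minor has root Eb; the chord is Eb-G-Bb-Db.
The figure 43 means second inversion — the fifth is in the bass.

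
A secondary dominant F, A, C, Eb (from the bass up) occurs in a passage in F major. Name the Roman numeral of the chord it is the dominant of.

IV

The chord is a dominant seventh chord on F.
A dominant resolves down a perfect fifth: F → Bb. In F major, Bb is scale degree 4, i.e. IV.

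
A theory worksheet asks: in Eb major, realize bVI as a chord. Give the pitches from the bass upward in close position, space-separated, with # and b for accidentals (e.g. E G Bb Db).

Cb Eb Gb

Scale degree 6 in Eb major is C; lowering it a half step gives Cb. bVI is a major triad on the lowered sixth degree, borrowed from the parallel minor.
So the chord is Cb-Eb-Gb.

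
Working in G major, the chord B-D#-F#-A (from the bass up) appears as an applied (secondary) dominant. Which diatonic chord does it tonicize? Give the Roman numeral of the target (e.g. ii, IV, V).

vi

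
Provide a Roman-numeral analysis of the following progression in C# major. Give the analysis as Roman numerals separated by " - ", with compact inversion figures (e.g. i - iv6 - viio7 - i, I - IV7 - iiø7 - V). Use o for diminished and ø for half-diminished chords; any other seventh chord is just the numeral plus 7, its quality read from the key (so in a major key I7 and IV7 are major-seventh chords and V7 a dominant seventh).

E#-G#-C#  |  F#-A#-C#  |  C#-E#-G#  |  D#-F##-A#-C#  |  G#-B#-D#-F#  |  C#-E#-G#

I6 - IV - I - V7/V - V7 - I

E#-G#-C#: root C# is the tonic; major triad there is I6.
F#-A#-C# has root F#, degree 4 in C# major, so IV.
C#-E#-G#: major triad on C# = scale degree 1 → I.
D#-F##-A#-C#: chromatic; D# is V of V, so V7/V.
G#-B#-D#-F#: dominant seventh chord on G# = scale degree 5 → V7.
C#-E#-G# has root C#, degree 1 in C# major, so I.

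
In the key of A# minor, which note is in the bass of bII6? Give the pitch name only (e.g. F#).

bII in A# minor has root B; the chord is B-D#-F#.
The figure 6 means first inversion — the third is in the bass.

D#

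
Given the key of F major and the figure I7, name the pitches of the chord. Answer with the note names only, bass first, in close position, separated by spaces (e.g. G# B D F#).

F A C E

The numeral's case and figure indicate a major seventh chord. In F major its root, scale degree 1, is F.
That chord is spelled F-A-C-E.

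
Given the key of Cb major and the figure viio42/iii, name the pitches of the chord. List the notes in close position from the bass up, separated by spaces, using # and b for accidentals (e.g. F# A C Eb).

Cb D F Ab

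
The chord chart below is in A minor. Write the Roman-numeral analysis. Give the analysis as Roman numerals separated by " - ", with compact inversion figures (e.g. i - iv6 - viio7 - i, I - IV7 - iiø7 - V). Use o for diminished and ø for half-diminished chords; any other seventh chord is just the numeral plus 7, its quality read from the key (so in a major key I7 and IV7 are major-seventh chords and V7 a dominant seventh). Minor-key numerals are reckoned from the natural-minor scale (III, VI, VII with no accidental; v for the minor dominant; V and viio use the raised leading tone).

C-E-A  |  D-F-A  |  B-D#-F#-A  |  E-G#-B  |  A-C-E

C-E-A: root A is the tonic; minor triad there is i6.
D-F-A: minor triad on D = scale degree 4 → iv.
B-D#-F#-A: a dominant seventh chord on B, the applied dominant of V → V7/V.
E-G#-B: root E is the dominant; major triad there is V.
A-C-E: minor triad on A = scale degree 1 → i.

i6 - iv - V7/V - V - i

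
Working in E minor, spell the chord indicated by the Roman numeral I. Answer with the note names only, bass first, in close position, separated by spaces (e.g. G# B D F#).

E G# B

I is the major tonic (Picardy third), borrowed from the parallel major. In E minor that root is E.
So the chord is E-G#-B, a major triad.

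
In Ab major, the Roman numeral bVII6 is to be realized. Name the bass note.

bVII in Ab major has root Gb; the chord is Gb-Bb-Db.
The figure 6 means first inversion — the third is in the bass.

Bb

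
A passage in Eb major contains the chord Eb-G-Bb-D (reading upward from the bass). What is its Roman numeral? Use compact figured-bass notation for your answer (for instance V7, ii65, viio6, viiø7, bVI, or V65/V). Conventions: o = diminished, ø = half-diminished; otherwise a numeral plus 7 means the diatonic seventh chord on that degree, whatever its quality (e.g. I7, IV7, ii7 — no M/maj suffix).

The pitches Eb-G-Bb-D form a major seventh chord rooted on Eb.
Eb is scale degree 1 in Eb major, and a major seventh chord on that degree is written I7.

I7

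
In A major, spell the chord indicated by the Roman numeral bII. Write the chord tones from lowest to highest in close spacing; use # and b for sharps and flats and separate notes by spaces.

Scale degree 2 in A major is B; lowering it a half step gives Bb. bII is the Neapolitan chord — a major triad on the lowered second degree.
So the chord is Bb-D-F.

Bb D F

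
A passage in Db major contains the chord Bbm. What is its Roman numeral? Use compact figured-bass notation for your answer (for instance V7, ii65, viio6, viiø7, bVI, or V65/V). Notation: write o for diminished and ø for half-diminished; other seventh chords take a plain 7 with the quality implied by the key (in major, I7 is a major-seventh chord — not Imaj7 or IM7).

vi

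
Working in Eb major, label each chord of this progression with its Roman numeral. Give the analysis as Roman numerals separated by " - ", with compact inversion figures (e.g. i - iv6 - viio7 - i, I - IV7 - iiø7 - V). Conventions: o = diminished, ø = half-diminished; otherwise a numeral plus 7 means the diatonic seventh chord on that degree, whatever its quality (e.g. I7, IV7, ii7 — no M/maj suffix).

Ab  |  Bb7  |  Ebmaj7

IV - V7 - I7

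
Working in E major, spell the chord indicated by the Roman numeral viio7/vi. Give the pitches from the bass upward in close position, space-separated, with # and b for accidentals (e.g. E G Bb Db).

viio7/vi is a secondary leading-tone chord. The target vi is C# in E major; the applied chord is rooted a semitone below, on B#.
Building a fully diminished seventh chord on B# gives B#-D#-F#-A.

B# D# F# A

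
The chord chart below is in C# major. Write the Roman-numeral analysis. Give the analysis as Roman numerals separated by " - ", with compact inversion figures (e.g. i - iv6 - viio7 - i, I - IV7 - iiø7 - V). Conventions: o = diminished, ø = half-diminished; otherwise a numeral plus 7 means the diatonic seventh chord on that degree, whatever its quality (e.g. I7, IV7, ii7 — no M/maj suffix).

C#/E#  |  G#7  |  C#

I6 - V7 - I

C#/E#: major triad on C# = scale degree 1 → I6.
G#7: dominant seventh chord on G# = scale degree 5 → V7.
C#: root C# is the tonic; major triad there is I.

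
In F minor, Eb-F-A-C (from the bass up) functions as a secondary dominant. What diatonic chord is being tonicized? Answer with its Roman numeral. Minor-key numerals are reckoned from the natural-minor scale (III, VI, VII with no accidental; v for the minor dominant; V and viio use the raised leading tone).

The chord is a dominant seventh chord on F.
A dominant resolves down a perfect fifth: F → Bb. In F minor, Bb is scale degree 4, i.e. iv.

iv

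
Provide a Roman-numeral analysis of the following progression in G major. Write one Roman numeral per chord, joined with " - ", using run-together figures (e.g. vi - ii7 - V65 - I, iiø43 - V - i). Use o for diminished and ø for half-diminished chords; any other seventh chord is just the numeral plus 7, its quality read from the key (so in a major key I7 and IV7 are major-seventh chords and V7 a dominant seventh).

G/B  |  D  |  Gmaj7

G/B: major triad on G = scale degree 1 → I6.
D: major triad on D = scale degree 5 → V.
Gmaj7: major seventh chord on G = scale degree 1 → I7.

I6 - V - I7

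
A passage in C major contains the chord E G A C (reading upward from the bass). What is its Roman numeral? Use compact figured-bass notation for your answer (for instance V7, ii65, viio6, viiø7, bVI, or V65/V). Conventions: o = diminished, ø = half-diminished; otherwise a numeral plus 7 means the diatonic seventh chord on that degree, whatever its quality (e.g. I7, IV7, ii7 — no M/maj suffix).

vi43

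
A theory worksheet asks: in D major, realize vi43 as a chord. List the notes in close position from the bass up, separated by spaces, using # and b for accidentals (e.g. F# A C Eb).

F# A B D

In D major, the sixth degree is B, and the diatonic chord built there is a minor seventh chord.
Stacking thirds from B gives B-D-F#-A.
The figured bass 43 indicates second inversion, placing the fifth (F#) in the bass: F#-A-B-D.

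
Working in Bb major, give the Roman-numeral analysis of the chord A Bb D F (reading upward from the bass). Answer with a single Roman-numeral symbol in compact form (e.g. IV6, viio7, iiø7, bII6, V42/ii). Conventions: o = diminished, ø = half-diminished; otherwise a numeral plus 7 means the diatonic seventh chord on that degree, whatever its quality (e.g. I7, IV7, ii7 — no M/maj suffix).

I42

The pitches Bb-D-F-A form a major seventh chord rooted on Bb.
In Bb major, Bb is the tonic; the diatonic major seventh chord there is I7.
With A in the bass the chord is in third inversion, so the figured bass is 42.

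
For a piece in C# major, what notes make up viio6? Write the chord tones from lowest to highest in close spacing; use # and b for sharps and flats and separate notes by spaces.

D# F# B#

In C# major, scale degree 7 is B#, and the diatonic chord built there is a diminished triad.
Stacking thirds from B# gives B#-D#-F#.
With the 6 figure the chord is in first inversion; from the bass D# upward in close position it reads D#-F#-B#.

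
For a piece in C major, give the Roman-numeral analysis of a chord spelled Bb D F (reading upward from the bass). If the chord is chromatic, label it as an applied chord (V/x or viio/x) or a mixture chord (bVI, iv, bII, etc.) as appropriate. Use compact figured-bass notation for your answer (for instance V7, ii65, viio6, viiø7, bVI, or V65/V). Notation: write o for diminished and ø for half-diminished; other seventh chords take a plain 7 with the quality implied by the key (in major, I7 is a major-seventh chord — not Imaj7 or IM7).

bVII

The pitches Bb-D-F form a major triad rooted on Bb.
Bb is the lowered seventh degree of C major (diatonic 7 would be B). This is a major triad on the lowered seventh degree (the subtonic), borrowed from the parallel minor.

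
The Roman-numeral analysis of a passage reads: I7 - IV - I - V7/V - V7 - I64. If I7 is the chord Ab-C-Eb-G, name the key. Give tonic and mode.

Ab major

I7 is given as Ab-C-Eb-G — a major seventh chord with root Ab.
If Ab is scale degree 1 and the mode makes that degree carry a major seventh chord, the tonic is Ab and the mode is major.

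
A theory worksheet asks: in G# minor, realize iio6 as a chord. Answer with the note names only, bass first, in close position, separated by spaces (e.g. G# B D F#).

C# E A#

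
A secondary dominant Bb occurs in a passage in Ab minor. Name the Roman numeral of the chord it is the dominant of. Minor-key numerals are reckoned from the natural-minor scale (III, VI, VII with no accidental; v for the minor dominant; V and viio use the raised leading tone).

V

The chord is a major triad on Bb.
A dominant resolves down a perfect fifth: Bb → Eb. In Ab minor, Eb is scale degree 5, i.e. V.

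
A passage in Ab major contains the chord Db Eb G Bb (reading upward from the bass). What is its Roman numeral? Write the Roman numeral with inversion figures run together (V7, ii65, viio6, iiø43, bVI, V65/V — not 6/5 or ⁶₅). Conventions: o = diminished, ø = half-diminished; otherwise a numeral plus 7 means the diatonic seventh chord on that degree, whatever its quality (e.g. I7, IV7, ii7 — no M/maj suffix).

The pitches Eb-G-Bb-Db form a dominant seventh chord rooted on Eb.
Eb is scale degree 5 in Ab major, and a dominant seventh chord on that degree is written V7.
With Db in the bass the chord is in third inversion, so the figured bass is 42.

V42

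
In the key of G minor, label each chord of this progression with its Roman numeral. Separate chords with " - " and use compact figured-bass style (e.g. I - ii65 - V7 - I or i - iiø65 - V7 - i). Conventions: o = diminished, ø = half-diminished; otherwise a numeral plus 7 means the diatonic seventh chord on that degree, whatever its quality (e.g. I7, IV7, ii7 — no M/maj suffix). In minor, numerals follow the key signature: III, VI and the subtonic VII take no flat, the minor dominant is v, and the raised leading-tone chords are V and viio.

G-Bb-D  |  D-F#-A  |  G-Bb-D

i - V - i

G-Bb-D has root G, degree 1 in G minor, so i.
D-F#-A: major triad on D = scale degree 5 → V.
G-Bb-D: minor triad on G = scale degree 1 → i.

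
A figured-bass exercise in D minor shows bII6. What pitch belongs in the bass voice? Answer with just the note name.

bII in D minor has root Eb; the chord is Eb-G-Bb.
The figure 6 means first inversion — the third is in the bass.

G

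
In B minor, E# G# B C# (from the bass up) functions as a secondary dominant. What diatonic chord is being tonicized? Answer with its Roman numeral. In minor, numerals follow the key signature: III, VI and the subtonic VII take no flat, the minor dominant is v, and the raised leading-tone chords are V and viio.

V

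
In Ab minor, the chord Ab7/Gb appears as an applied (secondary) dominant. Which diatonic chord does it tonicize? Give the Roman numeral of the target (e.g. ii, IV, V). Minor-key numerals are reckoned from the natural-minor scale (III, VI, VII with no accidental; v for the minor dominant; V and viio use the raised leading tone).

The chord is a dominant seventh chord on Ab.
A dominant resolves down a perfect fifth: Ab → Db. In Ab minor, Db is scale degree 4, i.e. iv.

iv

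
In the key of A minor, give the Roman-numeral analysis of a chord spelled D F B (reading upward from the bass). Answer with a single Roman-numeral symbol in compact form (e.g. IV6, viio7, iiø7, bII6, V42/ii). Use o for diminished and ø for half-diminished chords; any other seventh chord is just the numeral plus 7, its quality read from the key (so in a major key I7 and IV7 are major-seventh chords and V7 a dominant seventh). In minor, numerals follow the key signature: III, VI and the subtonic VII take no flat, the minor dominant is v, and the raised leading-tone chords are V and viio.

iio6

Stacked in thirds the chord is B-D-F: a diminished triad on B.
B is scale degree 2 in A minor, and a diminished triad on that degree is written iio.
With D in the bass the chord is in first inversion, so the figured bass is 6.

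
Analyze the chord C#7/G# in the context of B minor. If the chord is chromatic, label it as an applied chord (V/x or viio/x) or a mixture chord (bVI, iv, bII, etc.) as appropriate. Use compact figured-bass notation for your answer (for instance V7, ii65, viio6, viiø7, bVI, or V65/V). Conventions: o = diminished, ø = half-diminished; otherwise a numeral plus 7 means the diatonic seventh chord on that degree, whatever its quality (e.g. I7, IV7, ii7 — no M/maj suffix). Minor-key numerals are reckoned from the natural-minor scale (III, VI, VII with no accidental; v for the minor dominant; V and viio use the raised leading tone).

The pitches C#-E#-G#-B form a dominant seventh chord rooted on C#.
C# is not a diatonic chord root with this quality in B minor, but it lies a perfect fifth above F# (V), so the chord functions as an applied dominant of V.
With G# in the bass the chord is in second inversion, so the figured bass is 43.

V43/V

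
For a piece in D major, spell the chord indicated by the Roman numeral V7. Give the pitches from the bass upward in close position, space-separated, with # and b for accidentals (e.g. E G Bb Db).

In D major, the fifth degree is A, and the diatonic chord built there is a dominant seventh chord.
That chord is spelled A-C#-E-G.

A C# E G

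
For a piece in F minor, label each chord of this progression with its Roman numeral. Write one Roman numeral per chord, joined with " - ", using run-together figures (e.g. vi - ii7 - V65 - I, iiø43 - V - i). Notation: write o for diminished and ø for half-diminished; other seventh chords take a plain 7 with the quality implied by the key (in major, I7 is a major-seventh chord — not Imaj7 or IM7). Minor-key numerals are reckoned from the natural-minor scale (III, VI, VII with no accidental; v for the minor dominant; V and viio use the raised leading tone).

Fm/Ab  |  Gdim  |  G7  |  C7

i6 - iio - V7/V - V7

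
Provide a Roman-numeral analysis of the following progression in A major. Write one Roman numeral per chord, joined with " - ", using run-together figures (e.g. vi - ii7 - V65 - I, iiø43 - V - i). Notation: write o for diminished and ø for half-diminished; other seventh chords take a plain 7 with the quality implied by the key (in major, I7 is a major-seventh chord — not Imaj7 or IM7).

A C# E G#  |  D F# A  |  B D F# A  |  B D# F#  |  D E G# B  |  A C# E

I7 - IV - ii7 - V/V - V42 - I

A-C#-E-G#: root A is the tonic; major seventh chord there is I7.
D-F#-A: major triad on D = scale degree 4 → IV.
B-D-F#-A: minor seventh chord on B = scale degree 2 → ii7.
B-D#-F#: a major triad on B, the applied dominant of V → V/V.
D-E-G#-B has root E, degree 5 in A major, so V42.
A-C#-E has root A, degree 1 in A major, so I.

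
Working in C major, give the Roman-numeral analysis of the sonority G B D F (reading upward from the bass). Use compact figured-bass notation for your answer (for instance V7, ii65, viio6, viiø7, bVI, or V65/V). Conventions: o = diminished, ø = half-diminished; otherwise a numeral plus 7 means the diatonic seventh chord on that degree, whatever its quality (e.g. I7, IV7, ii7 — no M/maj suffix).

V7

The pitches G-B-D-F form a dominant seventh chord rooted on G.
G is scale degree 5 in C major, and a dominant seventh chord on that degree is written V7.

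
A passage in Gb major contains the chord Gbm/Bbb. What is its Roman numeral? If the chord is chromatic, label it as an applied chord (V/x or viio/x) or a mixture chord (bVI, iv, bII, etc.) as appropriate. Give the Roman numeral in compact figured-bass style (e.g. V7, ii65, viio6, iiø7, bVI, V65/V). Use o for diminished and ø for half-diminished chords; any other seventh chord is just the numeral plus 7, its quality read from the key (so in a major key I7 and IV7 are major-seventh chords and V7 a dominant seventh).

The pitches Gb-Bbb-Db form a minor triad rooted on Gb.
Gb is the first degree of Gb major. This is the minor tonic, borrowed from the parallel minor.
With Bbb in the bass the chord is in first inversion, so the figured bass is 6.

i6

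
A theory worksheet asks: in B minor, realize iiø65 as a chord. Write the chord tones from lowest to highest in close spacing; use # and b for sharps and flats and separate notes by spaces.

In B minor, the supertonic is C#, and the diatonic chord built there is a half-diminished seventh chord.
That chord is spelled C#-E-G-B.
The figured bass 65 indicates first inversion, placing the third (E) in the bass: E-G-B-C#.

E G B C#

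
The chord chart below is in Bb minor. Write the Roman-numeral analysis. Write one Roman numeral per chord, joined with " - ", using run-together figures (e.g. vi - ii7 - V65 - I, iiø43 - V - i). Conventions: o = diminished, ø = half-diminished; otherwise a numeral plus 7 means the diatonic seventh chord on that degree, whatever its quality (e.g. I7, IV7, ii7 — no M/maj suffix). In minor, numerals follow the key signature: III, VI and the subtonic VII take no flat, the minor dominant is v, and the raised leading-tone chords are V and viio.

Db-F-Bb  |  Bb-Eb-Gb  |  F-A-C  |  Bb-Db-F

Db-F-Bb: minor triad on Bb = scale degree 1 → i6.
Bb-Eb-Gb has root Eb, degree 4 in Bb minor, so iv64.
F-A-C has root F, degree 5 in Bb minor, so V.
Bb-Db-F: minor triad on Bb = scale degree 1 → i.

i6 - iv64 - V - i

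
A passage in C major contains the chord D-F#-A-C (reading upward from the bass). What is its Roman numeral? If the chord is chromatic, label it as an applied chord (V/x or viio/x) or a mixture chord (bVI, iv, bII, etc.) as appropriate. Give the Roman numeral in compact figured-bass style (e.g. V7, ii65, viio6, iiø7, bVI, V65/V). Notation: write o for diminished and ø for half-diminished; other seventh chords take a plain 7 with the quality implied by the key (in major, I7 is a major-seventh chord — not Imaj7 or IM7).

Stacked in thirds the chord is D-F#-A-C: a dominant seventh chord on D.
D is not a diatonic chord root with this quality in C major, but it lies a perfect fifth above G (V), so the chord functions as an applied dominant of V.

V7/V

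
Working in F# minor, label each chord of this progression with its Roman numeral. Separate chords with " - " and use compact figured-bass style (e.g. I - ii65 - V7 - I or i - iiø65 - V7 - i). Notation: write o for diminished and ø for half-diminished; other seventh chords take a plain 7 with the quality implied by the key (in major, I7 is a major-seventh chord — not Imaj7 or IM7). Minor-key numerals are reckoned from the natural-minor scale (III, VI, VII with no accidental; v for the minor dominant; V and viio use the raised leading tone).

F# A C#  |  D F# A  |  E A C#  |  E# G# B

F#-A-C#: root F# is the tonic; minor triad there is i.
D-F#-A: major triad on D = scale degree 6 → VI.
E-A-C#: root A is the mediant; major triad there is III64.
E#-G#-B has root E#, degree 7 in F# minor, so viio.

i - VI - III64 - viio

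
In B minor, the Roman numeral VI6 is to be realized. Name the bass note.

VI in B minor has root G; the chord is G-B-D.
The figure 6 means first inversion — the third is in the bass.

B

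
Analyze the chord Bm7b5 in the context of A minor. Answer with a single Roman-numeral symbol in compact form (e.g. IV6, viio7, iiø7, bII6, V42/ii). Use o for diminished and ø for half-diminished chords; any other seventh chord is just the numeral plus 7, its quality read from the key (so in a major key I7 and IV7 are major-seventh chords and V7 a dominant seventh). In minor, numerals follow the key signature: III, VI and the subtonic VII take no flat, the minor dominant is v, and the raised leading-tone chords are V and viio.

iiø7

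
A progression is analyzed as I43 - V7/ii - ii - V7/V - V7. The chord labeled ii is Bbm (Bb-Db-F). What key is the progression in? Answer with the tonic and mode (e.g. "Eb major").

Ab major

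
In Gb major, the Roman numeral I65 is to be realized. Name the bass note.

I in Gb major has root Gb; the chord is Gb-Bb-Db-F.
The figure 65 means first inversion — the third is in the bass.

Bb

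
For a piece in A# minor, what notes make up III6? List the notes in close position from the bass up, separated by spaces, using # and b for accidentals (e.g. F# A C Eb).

E# G# C#

The numeral's case and figure indicate a major triad. In A# minor its root, scale degree 3, is C#.
That chord is spelled C#-E#-G#.
With the 6 figure the chord is in first inversion; from the bass E# upward in close position it reads E#-G#-C#.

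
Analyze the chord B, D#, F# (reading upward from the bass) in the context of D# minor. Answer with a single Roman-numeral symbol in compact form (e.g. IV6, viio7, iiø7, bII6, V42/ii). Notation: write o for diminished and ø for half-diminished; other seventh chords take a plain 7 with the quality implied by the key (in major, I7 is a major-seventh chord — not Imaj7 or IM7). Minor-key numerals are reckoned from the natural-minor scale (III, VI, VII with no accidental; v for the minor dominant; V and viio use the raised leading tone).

VI

Stacked in thirds the chord is B-D#-F#: a major triad on B.
B is scale degree 6 in D# minor, and a major triad on that degree is written VI.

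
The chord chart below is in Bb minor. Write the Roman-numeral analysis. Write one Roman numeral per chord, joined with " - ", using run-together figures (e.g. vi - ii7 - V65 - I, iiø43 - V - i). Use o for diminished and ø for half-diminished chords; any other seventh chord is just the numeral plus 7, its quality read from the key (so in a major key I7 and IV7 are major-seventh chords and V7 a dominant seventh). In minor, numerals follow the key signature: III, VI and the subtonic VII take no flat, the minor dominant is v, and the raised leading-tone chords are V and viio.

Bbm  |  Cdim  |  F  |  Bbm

Bbm has root Bb, degree 1 in Bb minor, so i.
Cdim: diminished triad on C = scale degree 2 → iio.
F has root F, degree 5 in Bb minor, so V.
Bbm has root Bb, degree 1 in Bb minor, so i.

i - iio - V - i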